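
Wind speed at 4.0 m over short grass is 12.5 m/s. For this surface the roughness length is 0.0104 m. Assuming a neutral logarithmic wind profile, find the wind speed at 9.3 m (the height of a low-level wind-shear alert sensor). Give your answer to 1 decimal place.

Log law: V(z) ∝ ln(z/z₀), so V₂/V₁ = ln(z₂/z₀) / ln(z₁/z₀).
ln(9.3/0.0104) = 6.7960, ln(4.0/0.0104) = 5.9522
V₂ = 12.5 × 6.7960/5.9522 = 12.5 × 1.1417 = 14.2719 m/s

14.3 m/s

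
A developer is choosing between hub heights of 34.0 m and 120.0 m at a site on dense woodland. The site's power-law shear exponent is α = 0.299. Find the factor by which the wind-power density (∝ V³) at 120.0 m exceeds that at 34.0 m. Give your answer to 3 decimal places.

Speed ratio: V_B/V_A = (z_B/z_A)^α = (120.0/34.0)^0.299 = (3.5294)^0.299 = 1.45802
Power-density ratio: P_B/P_A = (V_B/V_A)³ = (1.45802)³ = 3.09948

3.099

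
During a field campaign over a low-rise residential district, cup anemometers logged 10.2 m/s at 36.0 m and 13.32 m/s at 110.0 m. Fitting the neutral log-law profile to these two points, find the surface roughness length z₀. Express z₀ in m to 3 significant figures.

Log law: V(z) ∝ ln(z/z₀). With r = V₁/V₂ = 10.2/13.32 = 0.76577,
r · ln(z₂/z₀) = ln(z₁/z₀) ⇒ ln z₀ = (ln z₁ − r·ln z₂)/(1 − r)
ln z₀ = (3.58352 − 0.76577×4.70048) / 0.23423 = -0.0681
z₀ = exp(-0.0681) = 0.9342 m

z₀ ≈ 0.934 m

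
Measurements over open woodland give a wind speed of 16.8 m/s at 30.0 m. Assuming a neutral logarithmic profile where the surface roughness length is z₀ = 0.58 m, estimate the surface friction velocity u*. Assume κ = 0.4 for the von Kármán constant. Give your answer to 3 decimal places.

Log law: V(z) = (u*/κ) · ln(z/z₀) ⇒ u* = κ · V / ln(z/z₀)
u* = 0.4 × 16.8 / ln(30.0/0.58) = 0.4 × 16.8 / 3.9459
   = 6.7200 / 3.9459 = 1.7030 m/s

u* ≈ 1.703 m/s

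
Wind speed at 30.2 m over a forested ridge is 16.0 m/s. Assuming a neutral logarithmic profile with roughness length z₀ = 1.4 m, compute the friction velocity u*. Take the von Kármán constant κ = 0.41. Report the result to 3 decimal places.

u* ≈ 2.136 m/s

Log law: V(z) = (u*/κ) · ln(z/z₀) ⇒ u* = κ · V / ln(z/z₀)
u* = 0.41 × 16.0 / ln(30.2/1.4) = 0.41 × 16.0 / 3.0714
   = 6.5600 / 3.0714 = 2.1359 m/s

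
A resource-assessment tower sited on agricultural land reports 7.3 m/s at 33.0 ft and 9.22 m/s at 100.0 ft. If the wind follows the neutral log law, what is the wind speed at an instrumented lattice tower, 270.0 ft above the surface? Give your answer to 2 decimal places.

Log law: V ∝ ln(z/z₀). From the pair, with r = V₁/V₂ = 0.79176,
ln z₀ = (ln z₁ − r·ln z₂)/(1 − r) = (3.4965 − 0.79176×4.6052)/0.20824 = -0.7187 → z₀ = 0.4874 ft
V₃ = V₁ · ln(z₃/z₀)/ln(z₁/z₀) = 7.3 × 6.3171/4.2152 = 10.9401 m/s

10.94 m/s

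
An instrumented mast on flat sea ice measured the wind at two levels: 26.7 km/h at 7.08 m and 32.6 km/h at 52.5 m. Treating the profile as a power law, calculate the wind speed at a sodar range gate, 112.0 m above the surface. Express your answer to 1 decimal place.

35.2 km/h

First find α: α = ln(V₂/V₁)/ln(z₂/z₁) = ln(32.6/26.7)/ln(52.5/7.08) = 0.19965/2.00354 = 0.0996
Extrapolate from 52.5 m to 112.0 m: V₃ = 32.6 × (112.0/52.5)^0.0996 = 32.6 × 1.0784 = 35.1567 km/h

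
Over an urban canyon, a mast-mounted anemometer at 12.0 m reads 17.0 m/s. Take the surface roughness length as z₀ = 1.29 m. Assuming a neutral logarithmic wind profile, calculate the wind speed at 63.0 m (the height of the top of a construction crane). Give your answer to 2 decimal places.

Log law: V(z) ∝ ln(z/z₀), so V₂/V₁ = ln(z₂/z₀) / ln(z₁/z₀).
ln(63.0/1.29) = 3.8885, ln(12.0/1.29) = 2.2303
V₂ = 17.0 × 3.8885/2.2303 = 17.0 × 1.7435 = 29.6397 m/s

29.64 m/s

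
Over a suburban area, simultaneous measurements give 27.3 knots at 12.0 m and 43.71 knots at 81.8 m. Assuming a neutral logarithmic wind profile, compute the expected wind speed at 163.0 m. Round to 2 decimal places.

49.60 knots

Log law: V ∝ ln(z/z₀). From the pair, with r = V₁/V₂ = 0.62457,
ln z₀ = (ln z₁ − r·ln z₂)/(1 − r) = (2.4849 − 0.62457×4.4043)/0.37543 = -0.7082 → z₀ = 0.4925 m
V₃ = V₁ · ln(z₃/z₀)/ln(z₁/z₀) = 27.3 × 5.8019/3.1931 = 49.6048 knots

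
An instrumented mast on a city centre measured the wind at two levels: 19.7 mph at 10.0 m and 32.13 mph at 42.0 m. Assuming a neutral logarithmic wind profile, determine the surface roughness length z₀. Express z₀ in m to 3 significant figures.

z₀ ≈ 1.03 m

Log law: V(z) ∝ ln(z/z₀). With r = V₁/V₂ = 19.7/32.13 = 0.61313,
r · ln(z₂/z₀) = ln(z₁/z₀) ⇒ ln z₀ = (ln z₁ − r·ln z₂)/(1 − r)
ln z₀ = (2.30259 − 0.61313×3.73767) / 0.38687 = 0.0282
z₀ = exp(0.0282) = 1.029 m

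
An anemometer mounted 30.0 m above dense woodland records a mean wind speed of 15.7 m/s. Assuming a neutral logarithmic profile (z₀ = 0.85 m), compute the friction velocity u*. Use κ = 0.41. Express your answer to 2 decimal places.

u* ≈ 1.81 m/s

Log law: V(z) = (u*/κ) · ln(z/z₀) ⇒ u* = κ · V / ln(z/z₀)
u* = 0.41 × 15.7 / ln(30.0/0.85) = 0.41 × 15.7 / 3.5637
   = 6.4370 / 3.5637 = 1.8063 m/s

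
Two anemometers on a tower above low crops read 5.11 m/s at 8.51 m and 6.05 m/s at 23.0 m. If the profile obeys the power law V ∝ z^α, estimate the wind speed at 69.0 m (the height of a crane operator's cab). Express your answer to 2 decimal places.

7.29 m/s

First find α: α = ln(V₂/V₁)/ln(z₂/z₁) = ln(6.05/5.11)/ln(23.0/8.51) = 0.16886/0.99425 = 0.1698
Extrapolate from 23.0 m to 69.0 m: V₃ = 6.05 × (69.0/23.0)^0.1698 = 6.05 × 1.2051 = 7.2910 m/s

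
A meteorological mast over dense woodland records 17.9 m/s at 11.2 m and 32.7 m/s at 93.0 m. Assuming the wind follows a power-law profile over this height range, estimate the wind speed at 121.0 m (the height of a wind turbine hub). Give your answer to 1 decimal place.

35.2 m/s

First find α: α = ln(V₂/V₁)/ln(z₂/z₁) = ln(32.7/17.9)/ln(93.0/11.2) = 0.60257/2.11669 = 0.2847
Extrapolate from 93.0 m to 121.0 m: V₃ = 32.7 × (121.0/93.0)^0.2847 = 32.7 × 1.0778 = 35.2442 m/s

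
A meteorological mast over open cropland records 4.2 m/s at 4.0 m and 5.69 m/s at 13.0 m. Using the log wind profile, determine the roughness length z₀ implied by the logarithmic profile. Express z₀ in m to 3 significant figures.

Log law: V(z) ∝ ln(z/z₀). With r = V₁/V₂ = 4.2/5.69 = 0.73814,
r · ln(z₂/z₀) = ln(z₁/z₀) ⇒ ln z₀ = (ln z₁ − r·ln z₂)/(1 − r)
ln z₀ = (1.38629 − 0.73814×2.56495) / 0.26186 = -1.9361
z₀ = exp(-1.9361) = 0.1443 m

z₀ ≈ 0.144 m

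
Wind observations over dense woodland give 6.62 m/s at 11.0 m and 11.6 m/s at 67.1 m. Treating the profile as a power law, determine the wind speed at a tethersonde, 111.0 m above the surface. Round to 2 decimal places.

13.56 m/s

First find α: α = ln(V₂/V₁)/ln(z₂/z₁) = ln(11.6/6.62)/ln(67.1/11.0) = 0.56091/1.80829 = 0.3102
Extrapolate from 67.1 m to 111.0 m: V₃ = 11.6 × (111.0/67.1)^0.3102 = 11.6 × 1.1690 = 13.5602 m/s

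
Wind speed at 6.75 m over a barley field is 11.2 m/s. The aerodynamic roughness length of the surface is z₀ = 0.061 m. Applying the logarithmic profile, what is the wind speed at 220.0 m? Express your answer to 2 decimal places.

Log law: V(z) ∝ ln(z/z₀), so V₂/V₁ = ln(z₂/z₀) / ln(z₁/z₀).
ln(220.0/0.061) = 8.1905, ln(6.75/0.061) = 4.7064
V₂ = 11.2 × 8.1905/4.7064 = 11.2 × 1.7403 = 19.4912 m/s

19.49 m/s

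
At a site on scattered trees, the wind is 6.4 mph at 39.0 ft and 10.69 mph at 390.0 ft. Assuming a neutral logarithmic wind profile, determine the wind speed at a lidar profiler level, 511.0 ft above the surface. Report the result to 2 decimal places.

Log law: V ∝ ln(z/z₀). From the pair, with r = V₁/V₂ = 0.59869,
ln z₀ = (ln z₁ − r·ln z₂)/(1 − r) = (3.6636 − 0.59869×5.9661)/0.40131 = 0.2285 → z₀ = 1.257 ft
V₃ = V₁ · ln(z₃/z₀)/ln(z₁/z₀) = 6.4 × 6.0079/3.4351 = 11.1935 mph

11.19 mph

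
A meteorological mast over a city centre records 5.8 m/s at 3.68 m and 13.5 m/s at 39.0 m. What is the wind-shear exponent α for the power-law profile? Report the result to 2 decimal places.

α ≈ 0.36

Power law: V₂/V₁ = (z₂/z₁)^α ⇒ α = ln(V₂/V₁) / ln(z₂/z₁)
α = ln(13.5/5.8) / ln(39.0/3.68) = ln(2.3276) / ln(10.5978)
  = 0.84483 / 2.36065 = 0.35788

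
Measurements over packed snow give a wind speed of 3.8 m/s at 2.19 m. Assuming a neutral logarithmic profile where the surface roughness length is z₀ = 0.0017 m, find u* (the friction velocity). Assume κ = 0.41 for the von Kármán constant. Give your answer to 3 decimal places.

u* ≈ 0.218 m/s

Log law: V(z) = (u*/κ) · ln(z/z₀) ⇒ u* = κ · V / ln(z/z₀)
u* = 0.41 × 3.8 / ln(2.19/0.0017) = 0.41 × 3.8 / 7.1610
   = 1.5580 / 7.1610 = 0.2176 m/s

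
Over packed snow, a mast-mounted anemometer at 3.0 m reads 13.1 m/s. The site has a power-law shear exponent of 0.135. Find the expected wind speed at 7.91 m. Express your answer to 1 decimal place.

Power-law profile: V₂ = V₁ · (z₂/z₁)^α
V₂ = 13.1 × (7.91/3.0)^0.135 = 13.1 × (2.6367)^0.135
    = 13.1 × 1.1398 = 14.9319 m/s

14.9 m/s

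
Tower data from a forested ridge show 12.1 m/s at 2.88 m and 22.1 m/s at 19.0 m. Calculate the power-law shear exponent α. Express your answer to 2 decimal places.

α ≈ 0.32

Power law: V₂/V₁ = (z₂/z₁)^α ⇒ α = ln(V₂/V₁) / ln(z₂/z₁)
α = ln(22.1/12.1) / ln(19.0/2.88) = ln(1.8264) / ln(6.5972)
  = 0.60237 / 1.88665 = 0.31928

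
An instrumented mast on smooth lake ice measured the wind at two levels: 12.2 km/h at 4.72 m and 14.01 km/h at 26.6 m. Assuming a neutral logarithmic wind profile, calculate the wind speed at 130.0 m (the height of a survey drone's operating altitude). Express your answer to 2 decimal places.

Log law: V ∝ ln(z/z₀). From the pair, with r = V₁/V₂ = 0.87081,
ln z₀ = (ln z₁ − r·ln z₂)/(1 − r) = (1.5518 − 0.87081×3.2809)/0.12919 = -10.1029 → z₀ = 0.00004096 m
V₃ = V₁ · ln(z₃/z₀)/ln(z₁/z₀) = 12.2 × 14.9704/11.6547 = 15.6709 km/h

15.67 km/h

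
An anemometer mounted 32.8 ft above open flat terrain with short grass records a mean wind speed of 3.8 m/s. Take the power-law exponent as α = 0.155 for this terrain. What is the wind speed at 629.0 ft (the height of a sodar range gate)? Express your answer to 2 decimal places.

Power-law profile: V₂ = V₁ · (z₂/z₁)^α
V₂ = 3.8 × (629.0/32.8)^0.155 = 3.8 × (19.1768)^0.155
    = 3.8 × 1.5806 = 6.0064 m/s

6.01 m/s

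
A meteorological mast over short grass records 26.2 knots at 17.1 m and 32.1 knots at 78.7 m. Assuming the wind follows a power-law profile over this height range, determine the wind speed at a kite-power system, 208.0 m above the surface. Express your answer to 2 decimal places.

36.53 knots

First find α: α = ln(V₂/V₁)/ln(z₂/z₁) = ln(32.1/26.2)/ln(78.7/17.1) = 0.20310/1.52656 = 0.1330
Extrapolate from 78.7 m to 208.0 m: V₃ = 32.1 × (208.0/78.7)^0.1330 = 32.1 × 1.1380 = 36.5309 knots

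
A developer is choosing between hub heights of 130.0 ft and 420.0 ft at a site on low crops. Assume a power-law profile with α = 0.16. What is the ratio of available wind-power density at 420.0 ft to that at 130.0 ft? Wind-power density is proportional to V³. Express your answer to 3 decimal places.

1.756

Speed ratio: V_B/V_A = (z_B/z_A)^α = (420.0/130.0)^0.16 = (3.2308)^0.16 = 1.20639
Power-density ratio: P_B/P_A = (V_B/V_A)³ = (1.20639)³ = 1.75577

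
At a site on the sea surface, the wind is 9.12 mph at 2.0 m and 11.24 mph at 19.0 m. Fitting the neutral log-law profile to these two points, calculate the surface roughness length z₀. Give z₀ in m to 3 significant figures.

Log law: V(z) ∝ ln(z/z₀). With r = V₁/V₂ = 9.12/11.24 = 0.81139,
r · ln(z₂/z₀) = ln(z₁/z₀) ⇒ ln z₀ = (ln z₁ − r·ln z₂)/(1 − r)
ln z₀ = (0.69315 − 0.81139×2.94444) / 0.18861 = -8.9917
z₀ = exp(-8.9917) = 0.0001244 m

z₀ ≈ 0.000124 m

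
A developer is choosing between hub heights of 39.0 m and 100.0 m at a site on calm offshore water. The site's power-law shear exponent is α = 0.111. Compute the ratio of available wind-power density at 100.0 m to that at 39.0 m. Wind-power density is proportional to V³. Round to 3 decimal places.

Speed ratio: V_B/V_A = (z_B/z_A)^α = (100.0/39.0)^0.111 = (2.5641)^0.111 = 1.11018
Power-density ratio: P_B/P_A = (V_B/V_A)³ = (1.11018)³ = 1.36828

1.368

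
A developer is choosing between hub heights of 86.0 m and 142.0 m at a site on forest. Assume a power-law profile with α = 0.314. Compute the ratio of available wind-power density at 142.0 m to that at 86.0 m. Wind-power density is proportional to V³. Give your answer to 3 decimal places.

Speed ratio: V_B/V_A = (z_B/z_A)^α = (142.0/86.0)^0.314 = (1.6512)^0.314 = 1.17054
Power-density ratio: P_B/P_A = (V_B/V_A)³ = (1.17054)³ = 1.60383

1.604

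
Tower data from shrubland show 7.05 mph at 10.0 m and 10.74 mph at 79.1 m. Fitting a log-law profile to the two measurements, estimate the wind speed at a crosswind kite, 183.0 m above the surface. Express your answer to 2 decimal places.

12.24 mph

Log law: V ∝ ln(z/z₀). From the pair, with r = V₁/V₂ = 0.65642,
ln z₀ = (ln z₁ − r·ln z₂)/(1 − r) = (2.3026 − 0.65642×4.3707)/0.34358 = -1.6487 → z₀ = 0.1923 m
V₃ = V₁ · ln(z₃/z₀)/ln(z₁/z₀) = 7.05 × 6.8582/3.9513 = 12.2366 mph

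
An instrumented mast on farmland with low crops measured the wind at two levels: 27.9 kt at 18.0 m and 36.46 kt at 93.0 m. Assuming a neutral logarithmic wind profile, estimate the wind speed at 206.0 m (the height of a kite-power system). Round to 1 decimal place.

Log law: V ∝ ln(z/z₀). From the pair, with r = V₁/V₂ = 0.76522,
ln z₀ = (ln z₁ − r·ln z₂)/(1 − r) = (2.8904 − 0.76522×4.5326)/0.23478 = -2.4622 → z₀ = 0.08525 m
V₃ = V₁ · ln(z₃/z₀)/ln(z₁/z₀) = 27.9 × 7.7901/5.3526 = 40.6053 kt

40.6 kt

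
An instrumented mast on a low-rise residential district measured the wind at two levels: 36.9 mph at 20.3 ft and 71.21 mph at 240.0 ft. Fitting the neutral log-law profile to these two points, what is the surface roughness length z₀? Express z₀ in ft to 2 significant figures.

z₀ ≈ 1.4 ft

Log law: V(z) ∝ ln(z/z₀). With r = V₁/V₂ = 36.9/71.21 = 0.51819,
r · ln(z₂/z₀) = ln(z₁/z₀) ⇒ ln z₀ = (ln z₁ − r·ln z₂)/(1 − r)
ln z₀ = (3.01062 − 0.51819×5.48064) / 0.48181 = 0.3541
z₀ = exp(0.3541) = 1.425 ft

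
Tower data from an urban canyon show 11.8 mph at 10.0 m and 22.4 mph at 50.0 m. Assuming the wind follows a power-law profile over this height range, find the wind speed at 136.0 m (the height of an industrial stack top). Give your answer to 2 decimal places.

33.37 mph

First find α: α = ln(V₂/V₁)/ln(z₂/z₁) = ln(22.4/11.8)/ln(50.0/10.0) = 0.64096/1.60944 = 0.3983
Extrapolate from 50.0 m to 136.0 m: V₃ = 22.4 × (136.0/50.0)^0.3983 = 22.4 × 1.4896 = 33.3669 mph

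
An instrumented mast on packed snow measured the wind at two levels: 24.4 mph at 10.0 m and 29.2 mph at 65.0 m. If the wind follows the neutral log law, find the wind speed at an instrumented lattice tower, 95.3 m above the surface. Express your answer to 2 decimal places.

30.18 mph

Log law: V ∝ ln(z/z₀). From the pair, with r = V₁/V₂ = 0.83562,
ln z₀ = (ln z₁ − r·ln z₂)/(1 − r) = (2.3026 − 0.83562×4.1744)/0.16438 = -7.2124 → z₀ = 0.0007374 m
V₃ = V₁ · ln(z₃/z₀)/ln(z₁/z₀) = 24.4 × 11.7694/9.5150 = 30.1812 mph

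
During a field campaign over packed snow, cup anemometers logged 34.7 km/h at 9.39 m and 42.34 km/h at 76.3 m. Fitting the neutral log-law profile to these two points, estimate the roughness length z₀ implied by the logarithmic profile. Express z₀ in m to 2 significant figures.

z₀ ≈ 0.00069 m

Log law: V(z) ∝ ln(z/z₀). With r = V₁/V₂ = 34.7/42.34 = 0.81956,
r · ln(z₂/z₀) = ln(z₁/z₀) ⇒ ln z₀ = (ln z₁ − r·ln z₂)/(1 − r)
ln z₀ = (2.23965 − 0.81956×4.33467) / 0.18044 = -7.2757
z₀ = exp(-7.2757) = 0.0006921 m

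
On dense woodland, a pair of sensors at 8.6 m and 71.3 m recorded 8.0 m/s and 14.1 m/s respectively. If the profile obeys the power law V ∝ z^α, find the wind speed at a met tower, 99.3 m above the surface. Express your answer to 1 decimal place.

First find α: α = ln(V₂/V₁)/ln(z₂/z₁) = ln(14.1/8.0)/ln(71.3/8.6) = 0.56673/2.11513 = 0.2679
Extrapolate from 71.3 m to 99.3 m: V₃ = 14.1 × (99.3/71.3)^0.2679 = 14.1 × 1.0928 = 15.4087 m/s

15.4 m/s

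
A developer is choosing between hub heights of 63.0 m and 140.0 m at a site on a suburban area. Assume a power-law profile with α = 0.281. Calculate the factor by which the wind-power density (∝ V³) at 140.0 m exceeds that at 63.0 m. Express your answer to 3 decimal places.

Speed ratio: V_B/V_A = (z_B/z_A)^α = (140.0/63.0)^0.281 = (2.2222)^0.281 = 1.25155
Power-density ratio: P_B/P_A = (V_B/V_A)³ = (1.25155)³ = 1.96039

1.960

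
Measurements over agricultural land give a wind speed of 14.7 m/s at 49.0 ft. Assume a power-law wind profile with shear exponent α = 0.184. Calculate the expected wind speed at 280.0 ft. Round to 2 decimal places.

Power-law profile: V₂ = V₁ · (z₂/z₁)^α
V₂ = 14.7 × (280.0/49.0)^0.184 = 14.7 × (5.7143)^0.184
    = 14.7 × 1.3781 = 20.2581 m/s

20.26 m/s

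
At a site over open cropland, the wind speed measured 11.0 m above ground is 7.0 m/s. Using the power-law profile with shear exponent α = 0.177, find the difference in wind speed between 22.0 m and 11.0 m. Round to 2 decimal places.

Power law: V₂ = V₁ · (z₂/z₁)^α = 7.0 × (2.0000)^0.177 = 7.9137 m/s
ΔV = 7.9137 − 7.0 = 0.9137 m/s

0.91 m/s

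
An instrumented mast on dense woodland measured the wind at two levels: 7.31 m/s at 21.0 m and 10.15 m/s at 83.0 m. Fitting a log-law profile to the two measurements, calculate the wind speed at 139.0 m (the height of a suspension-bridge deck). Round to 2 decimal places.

11.22 m/s

Log law: V ∝ ln(z/z₀). From the pair, with r = V₁/V₂ = 0.72020,
ln z₀ = (ln z₁ − r·ln z₂)/(1 − r) = (3.0445 − 0.72020×4.4188)/0.27980 = -0.4929 → z₀ = 0.6109 m
V₃ = V₁ · ln(z₃/z₀)/ln(z₁/z₀) = 7.31 × 5.4274/3.5374 = 11.2155 m/s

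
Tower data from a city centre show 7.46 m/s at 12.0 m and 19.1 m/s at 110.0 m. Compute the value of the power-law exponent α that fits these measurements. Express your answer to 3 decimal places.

α ≈ 0.424

Power law: V₂/V₁ = (z₂/z₁)^α ⇒ α = ln(V₂/V₁) / ln(z₂/z₁)
α = ln(19.1/7.46) / ln(110.0/12.0) = ln(2.5603) / ln(9.1667)
  = 0.94013 / 2.21557 = 0.42433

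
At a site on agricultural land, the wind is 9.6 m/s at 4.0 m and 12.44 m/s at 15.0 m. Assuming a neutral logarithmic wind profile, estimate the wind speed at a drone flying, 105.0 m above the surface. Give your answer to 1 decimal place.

Log law: V ∝ ln(z/z₀). From the pair, with r = V₁/V₂ = 0.77170,
ln z₀ = (ln z₁ − r·ln z₂)/(1 − r) = (1.3863 − 0.77170×2.7081)/0.22830 = -3.0816 → z₀ = 0.04589 m
V₃ = V₁ · ln(z₃/z₀)/ln(z₁/z₀) = 9.6 × 7.7356/4.4679 = 16.6211 m/s

16.6 m/s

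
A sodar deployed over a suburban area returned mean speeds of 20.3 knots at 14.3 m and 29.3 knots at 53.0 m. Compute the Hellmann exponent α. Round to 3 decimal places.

α ≈ 0.280

Power law: V₂/V₁ = (z₂/z₁)^α ⇒ α = ln(V₂/V₁) / ln(z₂/z₁)
α = ln(29.3/20.3) / ln(53.0/14.3) = ln(1.4433) / ln(3.7063)
  = 0.36697 / 1.31003 = 0.28012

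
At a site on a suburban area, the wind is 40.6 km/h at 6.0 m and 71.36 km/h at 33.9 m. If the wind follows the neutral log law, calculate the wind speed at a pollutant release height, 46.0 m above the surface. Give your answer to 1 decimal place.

76.8 km/h

Log law: V ∝ ln(z/z₀). From the pair, with r = V₁/V₂ = 0.56895,
ln z₀ = (ln z₁ − r·ln z₂)/(1 − r) = (1.7918 − 0.56895×3.5234)/0.43105 = -0.4938 → z₀ = 0.6103 m
V₃ = V₁ · ln(z₃/z₀)/ln(z₁/z₀) = 40.6 × 4.3225/2.2856 = 76.7818 km/h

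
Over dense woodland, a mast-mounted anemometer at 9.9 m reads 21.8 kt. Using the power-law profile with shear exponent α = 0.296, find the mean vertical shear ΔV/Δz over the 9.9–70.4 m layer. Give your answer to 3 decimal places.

Power law: V₂ = V₁ · (z₂/z₁)^α = 21.8 × (7.1111)^0.296 = 38.9610 kt
ΔV/Δz = (38.9610 − 21.8)/(70.4 − 9.9) = 17.1610/60.5000 = 0.28365 kt/m

0.284 kt/m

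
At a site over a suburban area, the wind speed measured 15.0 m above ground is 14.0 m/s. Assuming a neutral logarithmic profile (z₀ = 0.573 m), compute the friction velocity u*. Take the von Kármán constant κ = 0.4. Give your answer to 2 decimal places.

u* ≈ 1.72 m/s

Log law: V(z) = (u*/κ) · ln(z/z₀) ⇒ u* = κ · V / ln(z/z₀)
u* = 0.4 × 14.0 / ln(15.0/0.573) = 0.4 × 14.0 / 3.2649
   = 5.6000 / 3.2649 = 1.7152 m/s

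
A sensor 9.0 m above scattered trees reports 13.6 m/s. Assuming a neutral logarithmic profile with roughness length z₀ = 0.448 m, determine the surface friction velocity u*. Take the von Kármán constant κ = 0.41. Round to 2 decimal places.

u* ≈ 1.86 m/s

Log law: V(z) = (u*/κ) · ln(z/z₀) ⇒ u* = κ · V / ln(z/z₀)
u* = 0.41 × 13.6 / ln(9.0/0.448) = 0.41 × 13.6 / 3.0002
   = 5.5760 / 3.0002 = 1.8586 m/s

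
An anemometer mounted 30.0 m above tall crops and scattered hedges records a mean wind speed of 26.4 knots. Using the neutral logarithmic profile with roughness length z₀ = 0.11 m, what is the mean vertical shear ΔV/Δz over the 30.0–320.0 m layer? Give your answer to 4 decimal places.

0.0384 knots/m

Log law: V₂ = V₁ · ln(z₂/z₀)/ln(z₁/z₀) = 26.4 × 7.9756/5.6085 = 37.5424 knots
ΔV/Δz = (37.5424 − 26.4)/(320.0 − 30.0) = 11.1424/290.0000 = 0.03842 knots/m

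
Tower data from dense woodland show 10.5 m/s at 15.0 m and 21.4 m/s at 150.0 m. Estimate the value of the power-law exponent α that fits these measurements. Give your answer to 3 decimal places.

Power law: V₂/V₁ = (z₂/z₁)^α ⇒ α = ln(V₂/V₁) / ln(z₂/z₁)
α = ln(21.4/10.5) / ln(150.0/15.0) = ln(2.0381) / ln(10.0000)
  = 0.71202 / 2.30259 = 0.30922

α ≈ 0.309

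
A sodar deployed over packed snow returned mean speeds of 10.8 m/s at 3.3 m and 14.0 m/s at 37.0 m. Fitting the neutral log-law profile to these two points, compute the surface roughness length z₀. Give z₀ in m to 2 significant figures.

z₀ ≈ 0.00095 m

Log law: V(z) ∝ ln(z/z₀). With r = V₁/V₂ = 10.8/14.0 = 0.77143,
r · ln(z₂/z₀) = ln(z₁/z₀) ⇒ ln z₀ = (ln z₁ − r·ln z₂)/(1 − r)
ln z₀ = (1.19392 − 0.77143×3.61092) / 0.22857 = -6.9634
z₀ = exp(-6.9634) = 0.0009458 m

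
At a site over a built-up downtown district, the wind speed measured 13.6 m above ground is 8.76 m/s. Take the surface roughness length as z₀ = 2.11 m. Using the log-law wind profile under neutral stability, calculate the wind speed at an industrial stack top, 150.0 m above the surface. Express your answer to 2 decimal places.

Log law: V(z) ∝ ln(z/z₀), so V₂/V₁ = ln(z₂/z₀) / ln(z₁/z₀).
ln(150.0/2.11) = 4.2639, ln(13.6/2.11) = 1.8634
V₂ = 8.76 × 4.2639/1.8634 = 8.76 × 2.2883 = 20.0454 m/s

20.05 m/s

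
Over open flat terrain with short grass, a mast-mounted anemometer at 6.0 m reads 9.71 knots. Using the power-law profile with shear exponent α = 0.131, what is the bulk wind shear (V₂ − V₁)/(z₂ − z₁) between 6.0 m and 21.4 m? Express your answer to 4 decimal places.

0.1143 knots/m

Power law: V₂ = V₁ · (z₂/z₁)^α = 9.71 × (3.5667)^0.131 = 11.4701 knots
ΔV/Δz = (11.4701 − 9.71)/(21.4 − 6.0) = 1.7601/15.4000 = 0.11429 knots/m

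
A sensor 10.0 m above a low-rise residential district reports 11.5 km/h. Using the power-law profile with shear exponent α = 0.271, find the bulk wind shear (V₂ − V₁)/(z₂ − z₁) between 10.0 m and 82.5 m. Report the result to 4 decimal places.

0.1224 km/h/m

Power law: V₂ = V₁ · (z₂/z₁)^α = 11.5 × (8.2500)^0.271 = 20.3731 km/h
ΔV/Δz = (20.3731 − 11.5)/(82.5 − 10.0) = 8.8731/72.5000 = 0.12239 km/h/m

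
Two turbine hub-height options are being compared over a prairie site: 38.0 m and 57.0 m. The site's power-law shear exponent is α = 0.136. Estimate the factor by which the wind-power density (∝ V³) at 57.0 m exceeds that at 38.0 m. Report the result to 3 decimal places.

1.180

Speed ratio: V_B/V_A = (z_B/z_A)^α = (57.0/38.0)^0.136 = (1.5000)^0.136 = 1.05669
Power-density ratio: P_B/P_A = (V_B/V_A)³ = (1.05669)³ = 1.17990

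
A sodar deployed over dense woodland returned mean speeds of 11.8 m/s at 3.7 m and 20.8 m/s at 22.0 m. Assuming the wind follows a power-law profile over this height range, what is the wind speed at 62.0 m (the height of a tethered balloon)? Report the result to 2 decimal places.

28.92 m/s

First find α: α = ln(V₂/V₁)/ln(z₂/z₁) = ln(20.8/11.8)/ln(22.0/3.7) = 0.56685/1.78271 = 0.3180
Extrapolate from 22.0 m to 62.0 m: V₃ = 20.8 × (62.0/22.0)^0.3180 = 20.8 × 1.3902 = 28.9162 m/s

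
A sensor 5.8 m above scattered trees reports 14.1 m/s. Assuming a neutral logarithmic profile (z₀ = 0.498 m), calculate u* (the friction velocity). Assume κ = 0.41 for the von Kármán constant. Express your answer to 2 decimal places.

Log law: V(z) = (u*/κ) · ln(z/z₀) ⇒ u* = κ · V / ln(z/z₀)
u* = 0.41 × 14.1 / ln(5.8/0.498) = 0.41 × 14.1 / 2.4550
   = 5.7810 / 2.4550 = 2.3548 m/s

u* ≈ 2.35 m/s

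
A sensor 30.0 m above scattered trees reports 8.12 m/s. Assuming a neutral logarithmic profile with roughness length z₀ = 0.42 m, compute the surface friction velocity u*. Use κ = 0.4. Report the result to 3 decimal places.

u* ≈ 0.761 m/s

Log law: V(z) = (u*/κ) · ln(z/z₀) ⇒ u* = κ · V / ln(z/z₀)
u* = 0.4 × 8.12 / ln(30.0/0.42) = 0.4 × 8.12 / 4.2687
   = 3.2480 / 4.2687 = 0.7609 m/s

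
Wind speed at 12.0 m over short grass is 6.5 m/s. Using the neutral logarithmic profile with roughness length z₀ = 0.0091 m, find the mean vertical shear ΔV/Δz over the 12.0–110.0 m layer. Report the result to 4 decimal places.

0.0205 m/s/m

Log law: V₂ = V₁ · ln(z₂/z₀)/ln(z₁/z₀) = 6.5 × 9.4000/7.1844 = 8.5045 m/s
ΔV/Δz = (8.5045 − 6.5)/(110.0 − 12.0) = 2.0045/98.0000 = 0.02045 m/s/m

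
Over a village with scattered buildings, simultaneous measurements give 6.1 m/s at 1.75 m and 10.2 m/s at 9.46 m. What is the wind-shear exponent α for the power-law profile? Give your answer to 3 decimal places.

Power law: V₂/V₁ = (z₂/z₁)^α ⇒ α = ln(V₂/V₁) / ln(z₂/z₁)
α = ln(10.2/6.1) / ln(9.46/1.75) = ln(1.6721) / ln(5.4057)
  = 0.51410 / 1.68746 = 0.30466

α ≈ 0.305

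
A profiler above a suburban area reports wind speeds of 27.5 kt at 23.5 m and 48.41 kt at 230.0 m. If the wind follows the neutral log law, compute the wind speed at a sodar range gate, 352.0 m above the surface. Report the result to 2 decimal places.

Log law: V ∝ ln(z/z₀). From the pair, with r = V₁/V₂ = 0.56806,
ln z₀ = (ln z₁ − r·ln z₂)/(1 − r) = (3.1570 − 0.56806×5.4381)/0.43194 = 0.1570 → z₀ = 1.170 m
V₃ = V₁ · ln(z₃/z₀)/ln(z₁/z₀) = 27.5 × 5.7066/3.0000 = 52.3109 kt

52.31 kt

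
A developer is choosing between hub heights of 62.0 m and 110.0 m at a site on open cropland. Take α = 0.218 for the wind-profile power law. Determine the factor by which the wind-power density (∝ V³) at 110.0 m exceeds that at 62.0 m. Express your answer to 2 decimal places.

Speed ratio: V_B/V_A = (z_B/z_A)^α = (110.0/62.0)^0.218 = (1.7742)^0.218 = 1.13314
Power-density ratio: P_B/P_A = (V_B/V_A)³ = (1.13314)³ = 1.45495

1.45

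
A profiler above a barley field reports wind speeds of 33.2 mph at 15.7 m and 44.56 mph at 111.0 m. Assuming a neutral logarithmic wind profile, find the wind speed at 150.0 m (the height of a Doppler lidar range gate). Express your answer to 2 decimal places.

46.31 mph

Log law: V ∝ ln(z/z₀). From the pair, with r = V₁/V₂ = 0.74506,
ln z₀ = (ln z₁ − r·ln z₂)/(1 − r) = (2.7537 − 0.74506×4.7095)/0.25494 = -2.9624 → z₀ = 0.05169 m
V₃ = V₁ · ln(z₃/z₀)/ln(z₁/z₀) = 33.2 × 7.9731/5.7161 = 46.3089 mph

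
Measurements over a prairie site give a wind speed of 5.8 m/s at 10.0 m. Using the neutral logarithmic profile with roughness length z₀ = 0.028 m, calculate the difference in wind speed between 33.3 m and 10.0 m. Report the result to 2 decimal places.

Log law: V₂ = V₁ · ln(z₂/z₀)/ln(z₁/z₀) = 5.8 × 7.0811/5.8781 = 6.9870 m/s
ΔV = 6.9870 − 5.8 = 1.1870 m/s

1.19 m/s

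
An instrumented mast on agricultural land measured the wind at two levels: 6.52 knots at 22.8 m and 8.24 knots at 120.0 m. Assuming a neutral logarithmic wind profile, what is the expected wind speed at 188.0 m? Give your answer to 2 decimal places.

8.70 knots

Log law: V ∝ ln(z/z₀). From the pair, with r = V₁/V₂ = 0.79126,
ln z₀ = (ln z₁ − r·ln z₂)/(1 − r) = (3.1268 − 0.79126×4.7875)/0.20874 = -3.1686 → z₀ = 0.04206 m
V₃ = V₁ · ln(z₃/z₀)/ln(z₁/z₀) = 6.52 × 8.4050/6.2953 = 8.7050 knots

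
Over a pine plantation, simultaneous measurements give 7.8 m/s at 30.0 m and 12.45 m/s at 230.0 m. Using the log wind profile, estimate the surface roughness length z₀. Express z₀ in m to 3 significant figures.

Log law: V(z) ∝ ln(z/z₀). With r = V₁/V₂ = 7.8/12.45 = 0.62651,
r · ln(z₂/z₀) = ln(z₁/z₀) ⇒ ln z₀ = (ln z₁ − r·ln z₂)/(1 − r)
ln z₀ = (3.40120 − 0.62651×5.43808) / 0.37349 = -0.0155
z₀ = exp(-0.0155) = 0.9846 m

z₀ ≈ 0.985 m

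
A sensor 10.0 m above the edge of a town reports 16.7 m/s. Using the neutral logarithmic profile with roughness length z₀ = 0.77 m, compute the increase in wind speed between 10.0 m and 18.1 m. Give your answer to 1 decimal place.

Log law: V₂ = V₁ · ln(z₂/z₀)/ln(z₁/z₀) = 16.7 × 3.1573/2.5639 = 20.5646 m/s
ΔV = 20.5646 − 16.7 = 3.8646 m/s

3.9 m/s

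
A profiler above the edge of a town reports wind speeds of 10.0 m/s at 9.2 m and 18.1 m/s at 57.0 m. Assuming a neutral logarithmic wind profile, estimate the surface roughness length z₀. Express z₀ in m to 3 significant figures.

z₀ ≈ 0.968 m

Log law: V(z) ∝ ln(z/z₀). With r = V₁/V₂ = 10.0/18.1 = 0.55249,
r · ln(z₂/z₀) = ln(z₁/z₀) ⇒ ln z₀ = (ln z₁ − r·ln z₂)/(1 − r)
ln z₀ = (2.21920 − 0.55249×4.04305) / 0.44751 = -0.0325
z₀ = exp(-0.0325) = 0.9681 m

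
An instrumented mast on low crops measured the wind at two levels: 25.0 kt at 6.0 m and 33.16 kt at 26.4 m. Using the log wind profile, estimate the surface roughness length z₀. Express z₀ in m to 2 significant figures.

Log law: V(z) ∝ ln(z/z₀). With r = V₁/V₂ = 25.0/33.16 = 0.75392,
r · ln(z₂/z₀) = ln(z₁/z₀) ⇒ ln z₀ = (ln z₁ − r·ln z₂)/(1 − r)
ln z₀ = (1.79176 − 0.75392×3.27336) / 0.24608 = -2.7475
z₀ = exp(-2.7475) = 0.06409 m

z₀ ≈ 0.064 m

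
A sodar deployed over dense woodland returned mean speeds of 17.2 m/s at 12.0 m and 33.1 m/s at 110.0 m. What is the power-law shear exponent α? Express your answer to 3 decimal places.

Power law: V₂/V₁ = (z₂/z₁)^α ⇒ α = ln(V₂/V₁) / ln(z₂/z₁)
α = ln(33.1/17.2) / ln(110.0/12.0) = ln(1.9244) / ln(9.1667)
  = 0.65462 / 2.21557 = 0.29546

α ≈ 0.295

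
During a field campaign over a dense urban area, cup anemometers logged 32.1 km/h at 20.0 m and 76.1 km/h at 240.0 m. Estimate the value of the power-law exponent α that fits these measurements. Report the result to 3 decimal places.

Power law: V₂/V₁ = (z₂/z₁)^α ⇒ α = ln(V₂/V₁) / ln(z₂/z₁)
α = ln(76.1/32.1) / ln(240.0/20.0) = ln(2.3707) / ln(12.0000)
  = 0.86319 / 2.48491 = 0.34737

α ≈ 0.347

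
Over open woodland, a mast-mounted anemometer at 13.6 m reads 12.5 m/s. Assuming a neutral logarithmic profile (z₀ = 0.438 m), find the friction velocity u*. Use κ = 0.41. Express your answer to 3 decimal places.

u* ≈ 1.492 m/s

Log law: V(z) = (u*/κ) · ln(z/z₀) ⇒ u* = κ · V / ln(z/z₀)
u* = 0.41 × 12.5 / ln(13.6/0.438) = 0.41 × 12.5 / 3.4356
   = 5.1250 / 3.4356 = 1.4917 m/s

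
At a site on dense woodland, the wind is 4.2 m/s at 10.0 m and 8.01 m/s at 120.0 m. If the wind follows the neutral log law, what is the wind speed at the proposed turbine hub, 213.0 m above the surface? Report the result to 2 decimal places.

Log law: V ∝ ln(z/z₀). From the pair, with r = V₁/V₂ = 0.52434,
ln z₀ = (ln z₁ − r·ln z₂)/(1 − r) = (2.3026 − 0.52434×4.7875)/0.47566 = -0.4367 → z₀ = 0.6462 m
V₃ = V₁ · ln(z₃/z₀)/ln(z₁/z₀) = 4.2 × 5.7980/2.7393 = 8.8898 m/s

8.89 m/s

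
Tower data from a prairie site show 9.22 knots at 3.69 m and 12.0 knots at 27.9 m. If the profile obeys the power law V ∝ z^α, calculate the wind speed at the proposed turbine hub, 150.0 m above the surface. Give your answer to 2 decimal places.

First find α: α = ln(V₂/V₁)/ln(z₂/z₁) = ln(12.0/9.22)/ln(27.9/3.69) = 0.26353/2.02300 = 0.1303
Extrapolate from 27.9 m to 150.0 m: V₃ = 12.0 × (150.0/27.9)^0.1303 = 12.0 × 1.2450 = 14.9396 knots

14.94 knots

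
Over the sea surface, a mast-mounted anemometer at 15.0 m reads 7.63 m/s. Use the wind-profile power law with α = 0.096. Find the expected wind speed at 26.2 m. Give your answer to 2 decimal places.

8.05 m/s

Power-law profile: V₂ = V₁ · (z₂/z₁)^α
V₂ = 7.63 × (26.2/15.0)^0.096 = 7.63 × (1.7467)^0.096
    = 7.63 × 1.0550 = 8.0496 m/s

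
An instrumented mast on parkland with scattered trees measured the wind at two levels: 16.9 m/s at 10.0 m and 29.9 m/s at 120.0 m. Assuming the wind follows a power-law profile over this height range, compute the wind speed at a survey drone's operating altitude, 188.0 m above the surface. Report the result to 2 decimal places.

33.15 m/s

First find α: α = ln(V₂/V₁)/ln(z₂/z₁) = ln(29.9/16.9)/ln(120.0/10.0) = 0.57054/2.48491 = 0.2296
Extrapolate from 120.0 m to 188.0 m: V₃ = 29.9 × (188.0/120.0)^0.2296 = 29.9 × 1.1086 = 33.1466 m/s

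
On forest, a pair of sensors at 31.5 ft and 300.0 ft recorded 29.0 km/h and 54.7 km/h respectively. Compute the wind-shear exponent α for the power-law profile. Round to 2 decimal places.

α ≈ 0.28

Power law: V₂/V₁ = (z₂/z₁)^α ⇒ α = ln(V₂/V₁) / ln(z₂/z₁)
α = ln(54.7/29.0) / ln(300.0/31.5) = ln(1.8862) / ln(9.5238)
  = 0.63457 / 2.25379 = 0.28156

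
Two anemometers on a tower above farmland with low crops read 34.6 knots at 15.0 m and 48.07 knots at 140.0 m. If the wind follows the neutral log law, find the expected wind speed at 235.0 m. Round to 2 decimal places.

Log law: V ∝ ln(z/z₀). From the pair, with r = V₁/V₂ = 0.71978,
ln z₀ = (ln z₁ − r·ln z₂)/(1 − r) = (2.7081 − 0.71978×4.9416)/0.28022 = -3.0293 → z₀ = 0.04835 m
V₃ = V₁ · ln(z₃/z₀)/ln(z₁/z₀) = 34.6 × 8.4889/5.7374 = 51.1935 knots

51.19 knots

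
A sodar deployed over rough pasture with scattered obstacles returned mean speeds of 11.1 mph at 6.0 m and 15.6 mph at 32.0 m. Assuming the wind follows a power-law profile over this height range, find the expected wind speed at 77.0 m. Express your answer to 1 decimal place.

First find α: α = ln(V₂/V₁)/ln(z₂/z₁) = ln(15.6/11.1)/ln(32.0/6.0) = 0.34033/1.67398 = 0.2033
Extrapolate from 32.0 m to 77.0 m: V₃ = 15.6 × (77.0/32.0)^0.2033 = 15.6 × 1.1954 = 18.6489 mph

18.6 mph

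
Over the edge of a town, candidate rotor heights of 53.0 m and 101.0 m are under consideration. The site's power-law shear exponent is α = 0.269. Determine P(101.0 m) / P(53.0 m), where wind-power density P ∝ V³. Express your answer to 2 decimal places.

Speed ratio: V_B/V_A = (z_B/z_A)^α = (101.0/53.0)^0.269 = (1.9057)^0.269 = 1.18941
Power-density ratio: P_B/P_A = (V_B/V_A)³ = (1.18941)³ = 1.68266

1.68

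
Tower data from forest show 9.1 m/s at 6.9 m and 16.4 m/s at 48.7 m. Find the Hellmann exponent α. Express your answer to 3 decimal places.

α ≈ 0.301

Power law: V₂/V₁ = (z₂/z₁)^α ⇒ α = ln(V₂/V₁) / ln(z₂/z₁)
α = ln(16.4/9.1) / ln(48.7/6.9) = ln(1.8022) / ln(7.0580)
  = 0.58901 / 1.95416 = 0.30141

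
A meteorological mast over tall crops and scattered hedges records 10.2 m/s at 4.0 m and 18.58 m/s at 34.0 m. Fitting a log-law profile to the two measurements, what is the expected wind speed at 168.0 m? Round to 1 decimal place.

Log law: V ∝ ln(z/z₀). From the pair, with r = V₁/V₂ = 0.54898,
ln z₀ = (ln z₁ − r·ln z₂)/(1 − r) = (1.3863 − 0.54898×3.5264)/0.45102 = -1.2186 → z₀ = 0.2957 m
V₃ = V₁ · ln(z₃/z₀)/ln(z₁/z₀) = 10.2 × 6.3425/2.6049 = 24.8358 m/s

24.8 m/s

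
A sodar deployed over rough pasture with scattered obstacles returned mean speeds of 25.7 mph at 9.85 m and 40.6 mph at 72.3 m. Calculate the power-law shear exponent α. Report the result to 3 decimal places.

Power law: V₂/V₁ = (z₂/z₁)^α ⇒ α = ln(V₂/V₁) / ln(z₂/z₁)
α = ln(40.6/25.7) / ln(72.3/9.85) = ln(1.5798) / ln(7.3401)
  = 0.45728 / 1.99335 = 0.22940

α ≈ 0.229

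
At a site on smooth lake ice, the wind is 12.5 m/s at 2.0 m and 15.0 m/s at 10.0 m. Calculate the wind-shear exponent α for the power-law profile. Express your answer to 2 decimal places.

α ≈ 0.11

Power law: V₂/V₁ = (z₂/z₁)^α ⇒ α = ln(V₂/V₁) / ln(z₂/z₁)
α = ln(15.0/12.5) / ln(10.0/2.0) = ln(1.2000) / ln(5.0000)
  = 0.18232 / 1.60944 = 0.11328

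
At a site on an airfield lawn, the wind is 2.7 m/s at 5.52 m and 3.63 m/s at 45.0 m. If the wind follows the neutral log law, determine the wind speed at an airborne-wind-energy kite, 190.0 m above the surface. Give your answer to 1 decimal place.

Log law: V ∝ ln(z/z₀). From the pair, with r = V₁/V₂ = 0.74380,
ln z₀ = (ln z₁ − r·ln z₂)/(1 − r) = (1.7084 − 0.74380×3.8067)/0.25620 = -4.3834 → z₀ = 0.01248 m
V₃ = V₁ · ln(z₃/z₀)/ln(z₁/z₀) = 2.7 × 9.6304/6.0918 = 4.2684 m/s

4.3 m/s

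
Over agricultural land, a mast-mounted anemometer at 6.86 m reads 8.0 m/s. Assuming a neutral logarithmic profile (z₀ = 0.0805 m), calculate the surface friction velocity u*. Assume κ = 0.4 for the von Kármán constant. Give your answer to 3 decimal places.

u* ≈ 0.720 m/s

Log law: V(z) = (u*/κ) · ln(z/z₀) ⇒ u* = κ · V / ln(z/z₀)
u* = 0.4 × 8.0 / ln(6.86/0.0805) = 0.4 × 8.0 / 4.4452
   = 3.2000 / 4.4452 = 0.7199 m/s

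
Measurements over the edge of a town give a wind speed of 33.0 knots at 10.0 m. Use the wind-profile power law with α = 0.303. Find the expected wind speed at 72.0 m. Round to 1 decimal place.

Power-law profile: V₂ = V₁ · (z₂/z₁)^α
V₂ = 33.0 × (72.0/10.0)^0.303 = 33.0 × (7.2000)^0.303
    = 33.0 × 1.8187 = 60.0186 knots

60.0 knots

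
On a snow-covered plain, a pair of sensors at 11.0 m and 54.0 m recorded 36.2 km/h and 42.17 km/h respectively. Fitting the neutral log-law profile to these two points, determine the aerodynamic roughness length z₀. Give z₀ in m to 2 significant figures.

Log law: V(z) ∝ ln(z/z₀). With r = V₁/V₂ = 36.2/42.17 = 0.85843,
r · ln(z₂/z₀) = ln(z₁/z₀) ⇒ ln z₀ = (ln z₁ − r·ln z₂)/(1 − r)
ln z₀ = (2.39790 − 0.85843×3.98898) / 0.14157 = -7.2499
z₀ = exp(-7.2499) = 0.0007102 m

z₀ ≈ 0.00071 m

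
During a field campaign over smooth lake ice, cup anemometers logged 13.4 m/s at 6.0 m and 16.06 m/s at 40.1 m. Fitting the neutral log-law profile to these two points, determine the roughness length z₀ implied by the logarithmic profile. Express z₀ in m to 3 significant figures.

z₀ ≈ 0.000419 m

Log law: V(z) ∝ ln(z/z₀). With r = V₁/V₂ = 13.4/16.06 = 0.83437,
r · ln(z₂/z₀) = ln(z₁/z₀) ⇒ ln z₀ = (ln z₁ − r·ln z₂)/(1 − r)
ln z₀ = (1.79176 − 0.83437×3.69138) / 0.16563 = -7.7777
z₀ = exp(-7.7777) = 0.0004190 m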